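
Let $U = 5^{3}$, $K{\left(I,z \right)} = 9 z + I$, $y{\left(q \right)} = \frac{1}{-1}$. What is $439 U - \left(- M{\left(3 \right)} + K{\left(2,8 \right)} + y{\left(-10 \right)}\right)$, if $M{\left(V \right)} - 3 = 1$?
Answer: $54806$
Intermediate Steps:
$y{\left(q \right)} = -1$
$M{\left(V \right)} = 4$ ($M{\left(V \right)} = 3 + 1 = 4$)
$K{\left(I,z \right)} = I + 9 z$
$U = 125$
$439 U - \left(- M{\left(3 \right)} + K{\left(2,8 \right)} + y{\left(-10 \right)}\right) = 439 \cdot 125 + \left(\left(4 - \left(2 + 9 \cdot 8\right)\right) - -1\right) = 54875 + \left(\left(4 - \left(2 + 72\right)\right) + 1\right) = 54875 + \left(\left(4 - 74\right) + 1\right) = 54875 + \left(-70 + 1\right) = 54875 - 69 = 54806$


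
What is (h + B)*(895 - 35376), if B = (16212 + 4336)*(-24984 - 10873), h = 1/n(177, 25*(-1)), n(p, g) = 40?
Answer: 1016209737522159/40 ≈ 2.5405e+13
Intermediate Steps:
h = 1/40 ≈ 0.025000
B = -736789636 (B = 20548*(-35857) = -736789636)
(h + B)*(895 - 35376) = (1/40 - 736789636)*(895 - 35376) = -29471585439/40*(-34481) = 1016209737522159/40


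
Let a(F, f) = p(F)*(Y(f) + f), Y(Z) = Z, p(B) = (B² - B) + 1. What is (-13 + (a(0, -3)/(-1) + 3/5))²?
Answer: 1024/25 ≈ 40.960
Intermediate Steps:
p(B) = 1 + B² - B
a(F, f) = 2*f*(1 + F² - F) (a(F, f) = (1 + F² - F)*(f + f) = (1 + F² - F)*(2*f) = 2*f*(1 + F² - F))
(-13 + (a(0, -3)/(-1) + 3/5))² = (-13 + ((2*(-3)*(1 + 0² - 1*0))/(-1) + 3/5))² = (-13 + ((2*(-3)*(1 + 0 + 0))*(-1) + 3*(⅕)))² = (-13 + ((2*(-3)*1)*(-1) + ⅗))² = (-13 + (-6*(-1) + ⅗))² = (-13 + (6 + ⅗))² = (-13 + 33/5)² = (-32/5)² = 1024/25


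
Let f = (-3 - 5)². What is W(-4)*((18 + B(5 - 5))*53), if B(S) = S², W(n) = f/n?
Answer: -15264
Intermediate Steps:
f = 64 (f = (-8)² = 64)
W(n) = 64/n
W(-4)*((18 + B(5 - 5))*53) = (64/(-4))*((18 + (5 - 5)²)*53) = (64*(-¼))*((18 + 0²)*53) = -16*(18 + 0)*53 = -288*53 = -16*954 = -15264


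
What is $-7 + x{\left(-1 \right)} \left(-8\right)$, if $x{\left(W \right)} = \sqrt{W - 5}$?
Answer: $-7 - 8 i \sqrt{6} \approx -7.0 - 19.596 i$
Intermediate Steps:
$x{\left(W \right)} = \sqrt{-5 + W}$
$-7 + x{\left(-1 \right)} \left(-8\right) = -7 + \sqrt{-5 - 1} \left(-8\right) = -7 + \sqrt{-6} \left(-8\right) = -7 + i \sqrt{6} \left(-8\right) = -7 - 8 i \sqrt{6}$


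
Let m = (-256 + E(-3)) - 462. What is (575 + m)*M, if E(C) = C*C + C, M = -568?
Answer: 77816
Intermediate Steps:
E(C) = C + C**2 (E(C) = C**2 + C = C + C**2)
m = -712 (m = (-256 - 3*(1 - 3)) - 462 = (-256 - 3*(-2)) - 462 = (-256 + 6) - 462 = -250 - 462 = -712)
(575 + m)*M = (575 - 712)*(-568) = -137*(-568) = 77816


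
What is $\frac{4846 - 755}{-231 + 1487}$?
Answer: $\frac{4091}{1256} \approx 3.2572$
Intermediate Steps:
$\frac{4846 - 755}{-231 + 1487} = \frac{4091}{1256}$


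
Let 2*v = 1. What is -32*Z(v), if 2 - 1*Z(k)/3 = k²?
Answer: -168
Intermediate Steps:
v = ½ (v = (½)*1 = ½ ≈ 0.50000)
Z(k) = 6 - 3*k²
-32*Z(v) = -32*(6 - 3*(½)²) = -32*(6 - 3*¼) = -32*(6 - ¾) = -32*21/4 = -168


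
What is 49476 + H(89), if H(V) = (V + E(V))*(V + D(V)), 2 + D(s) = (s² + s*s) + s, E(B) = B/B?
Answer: 1491096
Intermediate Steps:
E(B) = 1
D(s) = -2 + s + 2*s² (D(s) = -2 + ((s² + s*s) + s) = -2 + ((s² + s²) + s) = -2 + (2*s² + s) = -2 + (s + 2*s²) = -2 + s + 2*s²)
H(V) = (1 + V)*(-2 + 2*V + 2*V²) (H(V) = (V + 1)*(V + (-2 + V + 2*V²)) = (1 + V)*(-2 + 2*V + 2*V²))
49476 + H(89) = 49476 + (-2 + 2*89³ + 4*89²) = 49476 + (-2 + 2*704969 + 4*7921) = 49476 + (-2 + 1409938 + 31684) = 49476 + 1441620 = 1491096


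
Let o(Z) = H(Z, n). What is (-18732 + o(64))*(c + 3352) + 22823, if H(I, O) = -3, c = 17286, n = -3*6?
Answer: -386630107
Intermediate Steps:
n = -18
o(Z) = -3
(-18732 + o(64))*(c + 3352) + 22823 = (-18732 - 3)*(17286 + 3352) + 22823 = -18735*20638 + 22823 = -386652930 + 22823 = -386630107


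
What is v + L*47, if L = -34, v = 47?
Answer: -1551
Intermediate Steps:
v + L*47 = 47 - 34*47 = 47 - 1598 = -1551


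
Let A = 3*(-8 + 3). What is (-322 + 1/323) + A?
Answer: -108850/323 ≈ -337.00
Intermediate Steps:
A = -15 (A = 3*(-5) = -15)
(-322 + 1/323) + A = (-322 + 1/323) - 15 = -104005/323 - 15 = -108850/323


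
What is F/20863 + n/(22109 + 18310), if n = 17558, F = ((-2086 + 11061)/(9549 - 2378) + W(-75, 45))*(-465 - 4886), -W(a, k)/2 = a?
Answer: -231958111764391/6047028912087 ≈ -38.359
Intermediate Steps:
W(a, k) = -2*a
F = -5803828375/7171 (F = ((-2086 + 11061)/(9549 - 2378) - 2*(-75))*(-465 - 4886) = (8975/7171 + 150)*(-5351) = (1084625/7171)*(-5351) = -5803828375/7171 ≈ -8.0935e+5)
F/20863 + n/(22109 + 18310) = -5803828375/7171/20863 + 17558/(22109 + 18310) = -5803828375/7171*1/20863 + 17558/40419 = -5803828375/149608573 + 17558*(1/40419) = -5803828375/149608573 + 17558/40419 = -231958111764391/6047028912087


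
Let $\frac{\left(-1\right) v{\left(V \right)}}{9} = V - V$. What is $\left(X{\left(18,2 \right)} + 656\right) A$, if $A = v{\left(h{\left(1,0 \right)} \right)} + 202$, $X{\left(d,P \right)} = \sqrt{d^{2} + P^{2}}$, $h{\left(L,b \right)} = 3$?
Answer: $132512 + 404 \sqrt{82} \approx 1.3617 \cdot 10^{5}$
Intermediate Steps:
$v{\left(V \right)} = 0$ ($v{\left(V \right)} = - 9 \left(V - V\right) = \left(-9\right) 0 = 0$)
$X{\left(d,P \right)} = \sqrt{P^{2} + d^{2}}$
$A = 202$ ($A = 0 + 202 = 202$)
$\left(X{\left(18,2 \right)} + 656\right) A = \left(\sqrt{2^{2} + 18^{2}} + 656\right) 202 = \left(\sqrt{4 + 324} + 656\right) 202 = \left(\sqrt{328} + 656\right) 202 = \left(2 \sqrt{82} + 656\right) 202 = \left(656 + 2 \sqrt{82}\right) 202 = 132512 + 404 \sqrt{82}$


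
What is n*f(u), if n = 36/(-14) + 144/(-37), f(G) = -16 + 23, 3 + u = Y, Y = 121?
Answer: -1674/37 ≈ -45.243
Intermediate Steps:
u = 118 (u = -3 + 121 = 118)
f(G) = 7
n = -1674/259 (n = 36*(-1/14) + 144*(-1/37) = -18/7 - 144/37 = -1674/259 ≈ -6.4633)
n*f(u) = -1674/259*7 = -1674/37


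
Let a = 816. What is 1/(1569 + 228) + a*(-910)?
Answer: -1334380319/1797 ≈ -7.4256e+5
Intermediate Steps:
1/(1569 + 228) + a*(-910) = 1/(1569 + 228) + 816*(-910) = 1/1797 - 742560 = -1334380319/1797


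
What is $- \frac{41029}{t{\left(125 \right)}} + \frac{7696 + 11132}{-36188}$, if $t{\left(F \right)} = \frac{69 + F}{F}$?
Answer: $- \frac{46399583533}{1755118} \approx -26437.0$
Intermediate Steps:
$t{\left(F \right)} = \frac{69 + F}{F}$
$- \frac{41029}{t{\left(125 \right)}} + \frac{7696 + 11132}{-36188} = - \frac{41029}{\frac{1}{125} \left(69 + 125\right)} + \frac{7696 + 11132}{-36188} = - \frac{41029}{\frac{1}{125} \cdot 194} + 18828 \left(- \frac{1}{36188}\right) = - \frac{41029}{\frac{194}{125}} - \frac{4707}{9047} = \left(-41029\right) \frac{125}{194} - \frac{4707}{9047} = - \frac{5128625}{194} - \frac{4707}{9047} = - \frac{46399583533}{1755118}$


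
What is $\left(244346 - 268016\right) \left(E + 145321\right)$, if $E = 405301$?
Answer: $-13033222740$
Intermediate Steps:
$\left(244346 - 268016\right) \left(E + 145321\right) = \left(244346 - 268016\right) \left(405301 + 145321\right) = \left(-23670\right) 550622 = -13033222740$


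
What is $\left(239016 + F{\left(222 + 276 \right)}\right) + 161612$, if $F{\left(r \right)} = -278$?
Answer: $400350$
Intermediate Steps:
$\left(239016 + F{\left(222 + 276 \right)}\right) + 161612 = \left(239016 - 278\right) + 161612 = 238738 + 161612 = 400350$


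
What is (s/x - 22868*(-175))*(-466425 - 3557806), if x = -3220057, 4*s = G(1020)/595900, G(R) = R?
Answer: -6180392758831710692578219/383766393260 ≈ -1.6105e+13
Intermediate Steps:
s = 51/119180 (s = (1020/595900)/4 = (1020*(1/595900))/4 = (1/4)*(51/29795) = 51/119180 ≈ 0.00042792)
(s/x - 22868*(-175))*(-466425 - 3557806) = ((51/119180)/(-3220057) - 22868*(-175))*(-466425 - 3557806) = ((51/119180)*(-1/3220057) + 4001900)*(-4024231) = (-51/383766393260 + 4001900)*(-4024231) = (1535794729187193949/383766393260)*(-4024231) = -6180392758831710692578219/383766393260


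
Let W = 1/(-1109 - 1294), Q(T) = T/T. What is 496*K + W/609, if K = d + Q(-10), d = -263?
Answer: -190175265505/1463427 ≈ -1.2995e+5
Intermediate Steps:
Q(T) = 1
W = -1/2403 (W = 1/(-2403) = -1/2403 ≈ -0.00041615)
K = -262 (K = -263 + 1 = -262)
496*K + W/609 = 496*(-262) - 1/2403/609 = -129952 - 1/2403*1/609 = -129952 - 1/1463427 = -190175265505/1463427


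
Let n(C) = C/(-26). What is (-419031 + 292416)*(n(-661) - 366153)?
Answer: 1205288321955/26 ≈ 4.6357e+10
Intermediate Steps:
n(C) = -C/26 (n(C) = C*(-1/26) = -C/26)
(-419031 + 292416)*(n(-661) - 366153) = (-419031 + 292416)*(-1/26*(-661) - 366153) = -126615*(661/26 - 366153) = -126615*(-9519317/26) = 1205288321955/26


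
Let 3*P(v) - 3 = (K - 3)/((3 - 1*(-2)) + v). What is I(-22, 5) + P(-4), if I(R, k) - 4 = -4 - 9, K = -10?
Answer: -37/3 ≈ -12.333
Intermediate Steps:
I(R, k) = -9 (I(R, k) = 4 + (-4 - 9) = 4 - 13 = -9)
P(v) = 1 - 13/(3*(5 + v)) (P(v) = 1 + ((-10 - 3)/((3 - 1*(-2)) + v))/3 = 1 + (-13/((3 + 2) + v))/3 = 1 + (-13/(5 + v))/3 = 1 - 13/(3*(5 + v)))
I(-22, 5) + P(-4) = -9 + (⅔ - 4)/(5 - 4) = -9 - 10/3/1 = -9 + 1*(-10/3) = -9 - 10/3 = -37/3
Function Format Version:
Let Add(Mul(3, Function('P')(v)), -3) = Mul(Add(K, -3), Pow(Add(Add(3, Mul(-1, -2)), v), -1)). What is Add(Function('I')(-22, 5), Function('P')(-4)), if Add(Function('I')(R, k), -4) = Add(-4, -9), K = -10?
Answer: Rational(-37, 3) ≈ -12.333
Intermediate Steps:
Function('I')(R, k) = -9 (Function('I')(R, k) = Add(4, Add(-4, -9)) = Add(4, -13) = -9)
Function('P')(v) = Add(1, Mul(Rational(-13, 3), Pow(Add(5, v), -1))) (Function('P')(v) = Add(1, Mul(Rational(1, 3), Mul(Add(-10, -3), Pow(Add(Add(3, Mul(-1, -2)), v), -1)))) = Add(1, Mul(Rational(1, 3), Mul(-13, Pow(Add(Add(3, 2), v), -1)))) = Add(1, Mul(Rational(1, 3), Mul(-13, Pow(Add(5, v), -1)))) = Add(1, Mul(Rational(-13, 3), Pow(Add(5, v), -1))))
Add(Function('I')(-22, 5), Function('P')(-4)) = Add(-9, Mul(Pow(Add(5, -4), -1), Add(Rational(2, 3), -4))) = Add(-9, Mul(Pow(1, -1), Rational(-10, 3))) = Add(-9, Mul(1, Rational(-10, 3))) = Add(-9, Rational(-10, 3)) = Rational(-37, 3)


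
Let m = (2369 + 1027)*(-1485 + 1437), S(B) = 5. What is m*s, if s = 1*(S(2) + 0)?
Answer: -815040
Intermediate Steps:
m = -163008 (m = 3396*(-48) = -163008)
s = 5 (s = 1*(5 + 0) = 1*5 = 5)
m*s = -163008*5 = -815040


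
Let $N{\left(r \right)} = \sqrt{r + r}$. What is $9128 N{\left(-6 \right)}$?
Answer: $18256 i \sqrt{3} \approx 31620.0 i$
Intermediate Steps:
$N{\left(r \right)} = \sqrt{2} \sqrt{r}$ ($N{\left(r \right)} = \sqrt{2 r} = \sqrt{2} \sqrt{r}$)
$9128 N{\left(-6 \right)} = 9128 \sqrt{2} \sqrt{-6} = 9128 \sqrt{2} i \sqrt{6} = 9128 \cdot 2 i \sqrt{3} = 18256 i \sqrt{3}$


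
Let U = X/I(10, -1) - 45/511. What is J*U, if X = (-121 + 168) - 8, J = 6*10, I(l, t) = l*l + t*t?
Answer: 923040/51611 ≈ 17.885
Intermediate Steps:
I(l, t) = l² + t²
J = 60
X = 39 (X = 47 - 8 = 39)
U = 15384/51611 (U = 39/(10² + (-1)²) - 45/511 = 39/(100 + 1) - 45*1/511 = 39/101 - 45/511 = 15384/51611 ≈ 0.29808)
J*U = 60*(15384/51611) = 923040/51611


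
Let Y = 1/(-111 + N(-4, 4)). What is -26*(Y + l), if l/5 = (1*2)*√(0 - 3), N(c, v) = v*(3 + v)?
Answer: 26/83 - 260*I*√3 ≈ 0.31325 - 450.33*I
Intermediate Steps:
Y = -1/83 (Y = 1/(-111 + 4*(3 + 4)) = 1/(-111 + 4*7) = 1/(-111 + 28) = 1/(-83) = -1/83 ≈ -0.012048)
l = 10*I*√3 (l = 5*((1*2)*√(0 - 3)) = 5*(2*√(-3)) = 5*(2*(I*√3)) = 5*(2*I*√3) = 10*I*√3 ≈ 17.32*I)
-26*(Y + l) = -26*(-1/83 + 10*I*√3) = 26/83 - 260*I*√3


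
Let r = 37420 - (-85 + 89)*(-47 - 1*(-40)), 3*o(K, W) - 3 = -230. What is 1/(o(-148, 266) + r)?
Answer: 3/112117 ≈ 2.6758e-5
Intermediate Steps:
o(K, W) = -227/3 (o(K, W) = 1 + (⅓)*(-230) = 1 - 230/3 = -227/3)
r = 37448 (r = 37420 - 4*(-47 + 40) = 37420 - 4*(-7) = 37420 - 1*(-28) = 37420 + 28 = 37448)
1/(o(-148, 266) + r) = 1/(-227/3 + 37448) = 1/(112117/3) = 3/112117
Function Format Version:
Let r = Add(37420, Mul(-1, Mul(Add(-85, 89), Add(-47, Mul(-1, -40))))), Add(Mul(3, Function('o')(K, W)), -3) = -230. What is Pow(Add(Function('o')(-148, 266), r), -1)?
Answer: Rational(3, 112117) ≈ 2.6758e-5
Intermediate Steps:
Function('o')(K, W) = Rational(-227, 3) (Function('o')(K, W) = Add(1, Mul(Rational(1, 3), -230)) = Add(1, Rational(-230, 3)) = Rational(-227, 3))
r = 37448 (r = Add(37420, Mul(-1, Mul(4, Add(-47, 40)))) = Add(37420, Mul(-1, Mul(4, -7))) = Add(37420, Mul(-1, -28)) = Add(37420, 28) = 37448)
Pow(Add(Function('o')(-148, 266), r), -1) = Pow(Add(Rational(-227, 3), 37448), -1) = Pow(Rational(112117, 3), -1) = Rational(3, 112117)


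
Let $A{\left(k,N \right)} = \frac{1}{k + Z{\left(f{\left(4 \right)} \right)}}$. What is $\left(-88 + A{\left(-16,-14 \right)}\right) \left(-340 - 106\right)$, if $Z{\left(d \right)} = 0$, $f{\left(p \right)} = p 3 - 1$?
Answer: $\frac{314207}{8} \approx 39276.0$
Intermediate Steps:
$f{\left(p \right)} = -1 + 3 p$ ($f{\left(p \right)} = 3 p - 1 = -1 + 3 p$)
$A{\left(k,N \right)} = \frac{1}{k}$ ($A{\left(k,N \right)} = \frac{1}{k + 0} = \frac{1}{k}$)
$\left(-88 + A{\left(-16,-14 \right)}\right) \left(-340 - 106\right) = \left(-88 + \frac{1}{-16}\right) \left(-340 - 106\right) = \left(-88 - \frac{1}{16}\right) \left(-446\right) = \left(- \frac{1409}{16}\right) \left(-446\right) = \frac{314207}{8}$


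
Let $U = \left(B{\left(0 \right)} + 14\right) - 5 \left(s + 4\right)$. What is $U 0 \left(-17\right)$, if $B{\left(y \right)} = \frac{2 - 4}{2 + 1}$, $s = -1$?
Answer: $0$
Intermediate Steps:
$B{\left(y \right)} = - \frac{2}{3}$
$U = - \frac{5}{3}$ ($U = \left(- \frac{2}{3} + 14\right) - 5 \left(-1 + 4\right) = \frac{40}{3} - 15 = - \frac{5}{3} \approx -1.6667$)
$U 0 \left(-17\right) = \left(- \frac{5}{3}\right) 0 \left(-17\right) = 0 \left(-17\right) = 0$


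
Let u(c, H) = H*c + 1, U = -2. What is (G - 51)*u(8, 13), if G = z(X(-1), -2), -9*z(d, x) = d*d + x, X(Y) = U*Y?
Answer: -16135/3 ≈ -5378.3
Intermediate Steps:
u(c, H) = 1 + H*c
X(Y) = -2*Y
z(d, x) = -x/9 - d²/9 (z(d, x) = -(d*d + x)/9 = -(d² + x)/9 = -(x + d²)/9 = -x/9 - d²/9)
G = -2/9 (G = -⅑*(-2) - (-2*(-1))²/9 = 2/9 - ⅑*2² = 2/9 - ⅑*4 = 2/9 - 4/9 = -2/9 ≈ -0.22222)
(G - 51)*u(8, 13) = (-2/9 - 51)*(1 + 13*8) = -461*(1 + 104)/9 = -461/9*105 = -16135/3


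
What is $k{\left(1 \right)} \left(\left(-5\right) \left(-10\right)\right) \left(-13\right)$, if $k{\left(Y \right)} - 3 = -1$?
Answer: $-1300$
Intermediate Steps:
$k{\left(Y \right)} = 2$ ($k{\left(Y \right)} = 3 - 1 = 2$)
$k{\left(1 \right)} \left(\left(-5\right) \left(-10\right)\right) \left(-13\right) = 2 \left(\left(-5\right) \left(-10\right)\right) \left(-13\right) = 2 \cdot 50 \left(-13\right) = 100 \left(-13\right) = -1300$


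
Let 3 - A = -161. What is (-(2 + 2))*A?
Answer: -656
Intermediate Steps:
A = 164 (A = 3 - 1*(-161) = 3 + 161 = 164)
(-(2 + 2))*A = -(2 + 2)*164 = -1*4*164 = -4*164 = -656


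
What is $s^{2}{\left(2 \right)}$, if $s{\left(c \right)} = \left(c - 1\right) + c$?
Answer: $9$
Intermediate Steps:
$s{\left(c \right)} = -1 + 2 c$ ($s{\left(c \right)} = \left(-1 + c\right) + c = -1 + 2 c$)
$s^{2}{\left(2 \right)} = \left(-1 + 2 \cdot 2\right)^{2} = \left(-1 + 4\right)^{2} = 3^{2} = 9$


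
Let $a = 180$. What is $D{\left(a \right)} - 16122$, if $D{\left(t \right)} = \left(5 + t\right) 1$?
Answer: $-15937$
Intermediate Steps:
$D{\left(t \right)} = 5 + t$
$D{\left(a \right)} - 16122 = \left(5 + 180\right) - 16122 = 185 - 16122 = -15937$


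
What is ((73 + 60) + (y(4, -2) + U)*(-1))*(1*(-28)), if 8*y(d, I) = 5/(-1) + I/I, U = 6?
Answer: -3570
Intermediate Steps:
y(d, I) = -1/2 (y(d, I) = (5/(-1) + I/I)/8 = (5*(-1) + 1)/8 = (-5 + 1)/8 = (1/8)*(-4) = -1/2)
((73 + 60) + (y(4, -2) + U)*(-1))*(1*(-28)) = ((73 + 60) + (-1/2 + 6)*(-1))*(1*(-28)) = (133 + (11/2)*(-1))*(-28) = (133 - 11/2)*(-28) = (255/2)*(-28) = -3570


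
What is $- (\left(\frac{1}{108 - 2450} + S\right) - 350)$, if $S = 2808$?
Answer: $- \frac{5756635}{2342} \approx -2458.0$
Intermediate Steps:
$- (\left(\frac{1}{108 - 2450} + S\right) - 350) = - (\left(\frac{1}{108 - 2450} + 2808\right) - 350) = - (\left(\frac{1}{-2342} + 2808\right) - 350) = - (\left(- \frac{1}{2342} + 2808\right) - 350) = - (\frac{6576335}{2342} - 350) = \left(-1\right) \frac{5756635}{2342} = - \frac{5756635}{2342}$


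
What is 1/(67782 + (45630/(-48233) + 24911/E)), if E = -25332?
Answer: 1221838356/82816290014969 ≈ 1.4754e-5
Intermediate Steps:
1/(67782 + (45630/(-48233) + 24911/E)) = 1/(67782 + (45630/(-48233) + 24911/(-25332))) = 1/(67782 + (45630*(-1/48233) + 24911*(-1/25332))) = 1/(67782 + (-45630/48233 - 24911/25332)) = 1/(67782 - 2357431423/1221838356) = 1/(82816290014969/1221838356) = 1221838356/82816290014969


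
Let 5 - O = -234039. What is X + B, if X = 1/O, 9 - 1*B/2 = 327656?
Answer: -153367628935/234044 ≈ -6.5529e+5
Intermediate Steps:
O = 234044 (O = 5 - 1*(-234039) = 5 + 234039 = 234044)
B = -655294 (B = 18 - 2*327656 = 18 - 655312 = -655294)
X = 1/234044 ≈ 4.2727e-6
X + B = 1/234044 - 655294 = -153367628935/234044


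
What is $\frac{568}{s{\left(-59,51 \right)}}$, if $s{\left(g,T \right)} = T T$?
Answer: $\frac{568}{2601} \approx 0.21838$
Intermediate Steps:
$s{\left(g,T \right)} = T^{2}$
$\frac{568}{s{\left(-59,51 \right)}} = \frac{568}{51^{2}} = \frac{568}{2601}$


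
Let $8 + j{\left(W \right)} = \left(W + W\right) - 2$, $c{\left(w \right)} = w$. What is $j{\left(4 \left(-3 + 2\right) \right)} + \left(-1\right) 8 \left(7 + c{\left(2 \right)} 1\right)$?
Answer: $-90$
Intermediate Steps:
$j{\left(W \right)} = -10 + 2 W$ ($j{\left(W \right)} = -8 + \left(\left(W + W\right) - 2\right) = -8 + \left(2 W - 2\right) = -8 + \left(-2 + 2 W\right) = -10 + 2 W$)
$j{\left(4 \left(-3 + 2\right) \right)} + \left(-1\right) 8 \left(7 + c{\left(2 \right)} 1\right) = \left(-10 + 2 \cdot 4 \left(-3 + 2\right)\right) + \left(-1\right) 8 \left(7 + 2 \cdot 1\right) = \left(-10 + 2 \cdot 4 \left(-1\right)\right) - 8 \left(7 + 2\right) = \left(-10 + 2 \left(-4\right)\right) - 72 = \left(-10 - 8\right) - 72 = -18 - 72 = -90$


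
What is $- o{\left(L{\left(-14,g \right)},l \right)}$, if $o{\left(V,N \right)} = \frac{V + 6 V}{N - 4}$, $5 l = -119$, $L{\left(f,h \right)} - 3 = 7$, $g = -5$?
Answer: $\frac{350}{139} \approx 2.518$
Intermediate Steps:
$L{\left(f,h \right)} = 10$ ($L{\left(f,h \right)} = 3 + 7 = 10$)
$l = - \frac{119}{5}$ ($l = \frac{1}{5} \left(-119\right) = - \frac{119}{5} \approx -23.8$)
$o{\left(V,N \right)} = \frac{7 V}{-4 + N}$
$- o{\left(L{\left(-14,g \right)},l \right)} = - \frac{7 \cdot 10}{-4 - \frac{119}{5}} = - \frac{7 \cdot 10}{- \frac{139}{5}} = - \frac{7 \cdot 10 \left(-5\right)}{139} = \left(-1\right) \left(- \frac{350}{139}\right) = \frac{350}{139}$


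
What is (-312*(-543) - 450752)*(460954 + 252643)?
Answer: -200760525592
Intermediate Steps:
(-312*(-543) - 450752)*(460954 + 252643) = (169416 - 450752)*713597 = -281336*713597 = -200760525592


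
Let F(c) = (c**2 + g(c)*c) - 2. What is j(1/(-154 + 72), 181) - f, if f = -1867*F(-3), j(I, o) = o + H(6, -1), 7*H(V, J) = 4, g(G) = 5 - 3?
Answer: 14340/7 ≈ 2048.6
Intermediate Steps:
g(G) = 2
H(V, J) = 4/7 (H(V, J) = (1/7)*4 = 4/7)
F(c) = -2 + c**2 + 2*c (F(c) = (c**2 + 2*c) - 2 = -2 + c**2 + 2*c)
j(I, o) = 4/7 + o (j(I, o) = o + 4/7 = 4/7 + o)
f = -1867 (f = -1867*(-2 + (-3)**2 + 2*(-3)) = -1867*(-2 + 9 - 6) = -1867*1 = -1867)
j(1/(-154 + 72), 181) - f = (4/7 + 181) - 1*(-1867) = 1271/7 + 1867 = 14340/7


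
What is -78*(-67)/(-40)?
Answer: -2613/20 ≈ -130.65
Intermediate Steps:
-78*(-67)/(-40) = 5226*(-1/40) = -2613/20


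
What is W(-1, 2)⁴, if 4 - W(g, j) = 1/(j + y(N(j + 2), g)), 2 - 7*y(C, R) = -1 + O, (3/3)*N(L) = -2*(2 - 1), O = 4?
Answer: 4100625/28561 ≈ 143.57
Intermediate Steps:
N(L) = -2 (N(L) = -2*(2 - 1) = -2*1 = -2)
y(C, R) = -⅐ (y(C, R) = 2/7 - (-1 + 4)/7 = 2/7 - ⅐*3 = 2/7 - 3/7 = -⅐)
W(g, j) = 4 - 1/(-⅐ + j) (W(g, j) = 4 - 1/(j - ⅐) = 4 - 1/(-⅐ + j))
W(-1, 2)⁴ = ((-11 + 28*2)/(-1 + 7*2))⁴ = ((-11 + 56)/(-1 + 14))⁴ = (45/13)⁴ = 4100625/28561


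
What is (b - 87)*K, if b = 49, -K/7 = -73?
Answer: -19418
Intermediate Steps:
K = 511 (K = -7*(-73) = 511)
(b - 87)*K = (49 - 87)*511 = -38*511 = -19418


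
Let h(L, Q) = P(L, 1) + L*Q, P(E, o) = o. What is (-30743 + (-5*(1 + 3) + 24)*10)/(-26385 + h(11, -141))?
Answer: 30703/27935 ≈ 1.0991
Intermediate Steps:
h(L, Q) = 1 + L*Q
(-30743 + (-5*(1 + 3) + 24)*10)/(-26385 + h(11, -141)) = (-30743 + (-5*(1 + 3) + 24)*10)/(-26385 + (1 + 11*(-141))) = (-30743 + (-5*4 + 24)*10)/(-26385 + (1 - 1551)) = (-30743 + (-20 + 24)*10)/(-26385 - 1550) = (-30743 + 4*10)/(-27935) = (-30743 + 40)*(-1/27935) = -30703*(-1/27935) = 30703/27935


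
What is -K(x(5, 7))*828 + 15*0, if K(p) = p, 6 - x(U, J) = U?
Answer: -828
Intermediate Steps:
x(U, J) = 6 - U
-K(x(5, 7))*828 + 15*0 = -(6 - 1*5)*828 + 15*0 = -(6 - 5)*828 + 0 = -1*1*828 + 0 = -1*828 + 0 = -828 + 0 = -828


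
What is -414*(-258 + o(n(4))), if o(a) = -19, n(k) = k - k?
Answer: 114678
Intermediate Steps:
n(k) = 0
-414*(-258 + o(n(4))) = -414*(-258 - 19) = -414*(-277) = 114678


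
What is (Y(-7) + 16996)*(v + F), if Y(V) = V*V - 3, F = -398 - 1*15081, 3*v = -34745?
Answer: -1383503644/3 ≈ -4.6117e+8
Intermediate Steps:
v = -34745/3 (v = (⅓)*(-34745) = -34745/3 ≈ -11582.)
F = -15479 (F = -398 - 15081 = -15479)
Y(V) = -3 + V² (Y(V) = V² - 3 = -3 + V²)
(Y(-7) + 16996)*(v + F) = ((-3 + (-7)²) + 16996)*(-34745/3 - 15479) = ((-3 + 49) + 16996)*(-81182/3) = (46 + 16996)*(-81182/3) = 17042*(-81182/3) = -1383503644/3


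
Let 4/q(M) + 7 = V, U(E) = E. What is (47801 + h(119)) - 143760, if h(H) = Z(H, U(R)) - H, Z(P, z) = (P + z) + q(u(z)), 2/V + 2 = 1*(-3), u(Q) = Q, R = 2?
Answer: -3550429/37 ≈ -95958.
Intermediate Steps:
V = -⅖ (V = 2/(-2 + 1*(-3)) = 2/(-2 - 3) = 2/(-5) = 2*(-⅕) = -⅖ ≈ -0.40000)
q(M) = -20/37 (q(M) = 4/(-7 - ⅖) = 4/(-37/5) = 4*(-5/37) = -20/37)
Z(P, z) = -20/37 + P + z (Z(P, z) = (P + z) - 20/37 = -20/37 + P + z)
h(H) = 54/37 (h(H) = (-20/37 + H + 2) - H = (54/37 + H) - H = 54/37)
(47801 + h(119)) - 143760 = (47801 + 54/37) - 143760 = 1768691/37 - 143760 = -3550429/37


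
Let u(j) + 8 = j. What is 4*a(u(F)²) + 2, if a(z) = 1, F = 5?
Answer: 6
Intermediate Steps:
u(j) = -8 + j
4*a(u(F)²) + 2 = 4*1 + 2 = 4 + 2 = 6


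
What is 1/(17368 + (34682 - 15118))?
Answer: 1/36932 ≈ 2.7077e-5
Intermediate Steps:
1/(17368 + (34682 - 15118)) = 1/(17368 + 19564) = 1/36932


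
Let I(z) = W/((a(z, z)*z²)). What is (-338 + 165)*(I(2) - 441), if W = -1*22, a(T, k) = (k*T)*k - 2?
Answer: 917419/12 ≈ 76452.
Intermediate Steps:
a(T, k) = -2 + T*k² (a(T, k) = (T*k)*k - 2 = T*k² - 2 = -2 + T*k²)
W = -22
I(z) = -22/(z²*(-2 + z³)) (I(z) = -22*1/(z²*(-2 + z*z²)) = -22*1/(z²*(-2 + z³)) = -22/(z²*(-2 + z³)))
(-338 + 165)*(I(2) - 441) = (-338 + 165)*(-22/(2²*(-2 + 2³)) - 441) = -173*(-22*¼/(-2 + 8) - 441) = -173*(-22*¼/6 - 441) = -173*(-22*¼*⅙ - 441) = -173*(-11/12 - 441) = -173*(-5303/12) = 917419/12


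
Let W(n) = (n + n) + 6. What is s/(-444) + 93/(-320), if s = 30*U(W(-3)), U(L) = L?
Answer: -93/320 ≈ -0.29063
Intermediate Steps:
W(n) = 6 + 2*n (W(n) = 2*n + 6 = 6 + 2*n)
s = 0 (s = 30*(6 + 2*(-3)) = 30*(6 - 6) = 30*0 = 0)
s/(-444) + 93/(-320) = 0/(-444) + 93/(-320) = 0*(-1/444) + 93*(-1/320) = 0 - 93/320 = -93/320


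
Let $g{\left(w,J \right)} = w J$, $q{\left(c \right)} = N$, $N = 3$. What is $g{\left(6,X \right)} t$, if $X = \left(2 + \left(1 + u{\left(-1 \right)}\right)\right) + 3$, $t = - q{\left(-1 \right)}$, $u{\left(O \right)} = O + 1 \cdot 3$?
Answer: $-144$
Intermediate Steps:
$q{\left(c \right)} = 3$
$u{\left(O \right)} = 3 + O$ ($u{\left(O \right)} = O + 3 = 3 + O$)
$t = -3$ ($t = \left(-1\right) 3 = -3$)
$X = 8$ ($X = \left(2 + \left(1 + \left(3 - 1\right)\right)\right) + 3 = \left(2 + \left(1 + 2\right)\right) + 3 = \left(2 + 3\right) + 3 = 5 + 3 = 8$)
$g{\left(w,J \right)} = J w$
$g{\left(6,X \right)} t = 8 \cdot 6 \left(-3\right) = 48 \left(-3\right) = -144$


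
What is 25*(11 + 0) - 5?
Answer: 270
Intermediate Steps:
25*(11 + 0) - 5 = 25*11 - 5 = 275 - 5 = 270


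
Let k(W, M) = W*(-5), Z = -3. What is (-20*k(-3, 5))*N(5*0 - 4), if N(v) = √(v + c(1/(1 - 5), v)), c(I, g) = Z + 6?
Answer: -300*I ≈ -300.0*I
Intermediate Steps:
c(I, g) = 3 (c(I, g) = -3 + 6 = 3)
k(W, M) = -5*W
N(v) = √(3 + v) (N(v) = √(v + 3) = √(3 + v))
(-20*k(-3, 5))*N(5*0 - 4) = (-(-100)*(-3))*√(3 + (5*0 - 4)) = (-20*15)*√(3 + (0 - 4)) = -300*√(3 - 4) = -300*I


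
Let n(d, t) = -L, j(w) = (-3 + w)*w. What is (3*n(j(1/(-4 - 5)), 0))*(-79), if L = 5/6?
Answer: 395/2 ≈ 197.50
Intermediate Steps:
L = ⅚ (L = 5*(⅙) = ⅚ ≈ 0.83333)
j(w) = w*(-3 + w)
n(d, t) = -⅚ (n(d, t) = -1*⅚ = -⅚)
(3*n(j(1/(-4 - 5)), 0))*(-79) = (3*(-⅚))*(-79) = -5/2*(-79) = 395/2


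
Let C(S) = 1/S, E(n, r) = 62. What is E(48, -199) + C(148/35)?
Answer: 9211/148 ≈ 62.237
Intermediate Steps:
E(48, -199) + C(148/35) = 62 + 1/(148/35) = 62 + 35/148 = 9211/148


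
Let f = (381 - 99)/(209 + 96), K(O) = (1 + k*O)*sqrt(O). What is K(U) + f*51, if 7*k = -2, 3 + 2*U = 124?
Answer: 14382/305 - 627*sqrt(2)/7 ≈ -79.519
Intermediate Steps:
U = 121/2 (U = -3/2 + (1/2)*124 = -3/2 + 62 = 121/2 ≈ 60.500)
k = -2/7 (k = (1/7)*(-2) = -2/7 ≈ -0.28571)
K(O) = sqrt(O)*(1 - 2*O/7) (K(O) = (1 - 2*O/7)*sqrt(O) = sqrt(O)*(1 - 2*O/7))
f = 282/305 ≈ 0.92459
K(U) + f*51 = sqrt(121/2)*(7 - 2*121/2)/7 + (282/305)*51 = (11*sqrt(2)/2)*(7 - 121)/7 + 14382/305 = (1/7)*(11*sqrt(2)/2)*(-114) + 14382/305 = -627*sqrt(2)/7 + 14382/305 = 14382/305 - 627*sqrt(2)/7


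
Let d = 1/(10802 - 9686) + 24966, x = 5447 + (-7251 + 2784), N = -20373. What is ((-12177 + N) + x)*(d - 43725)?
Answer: 330459653755/558 ≈ 5.9222e+8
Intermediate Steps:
x = 980 (x = 5447 - 4467 = 980)
d = 27862057/1116 (d = 1/1116 + 24966 = 27862057/1116 ≈ 24966.)
((-12177 + N) + x)*(d - 43725) = ((-12177 - 20373) + 980)*(27862057/1116 - 43725) = (-32550 + 980)*(-20935043/1116) = -31570*(-20935043/1116) = 330459653755/558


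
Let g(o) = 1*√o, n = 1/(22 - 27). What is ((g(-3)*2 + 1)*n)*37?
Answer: -37/5 - 74*I*√3/5 ≈ -7.4 - 25.634*I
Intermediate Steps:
n = -⅕ (n = 1/(-5) = -⅕ ≈ -0.20000)
g(o) = √o
((g(-3)*2 + 1)*n)*37 = ((√(-3)*2 + 1)*(-⅕))*37 = (((I*√3)*2 + 1)*(-⅕))*37 = ((2*I*√3 + 1)*(-⅕))*37 = ((1 + 2*I*√3)*(-⅕))*37 = (-⅕ - 2*I*√3/5)*37 = -37/5 - 74*I*√3/5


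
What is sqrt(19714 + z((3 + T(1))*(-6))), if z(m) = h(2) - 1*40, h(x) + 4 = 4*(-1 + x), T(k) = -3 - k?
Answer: 3*sqrt(2186) ≈ 140.26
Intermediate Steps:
h(x) = -8 + 4*x (h(x) = -4 + 4*(-1 + x) = -4 + (-4 + 4*x) = -8 + 4*x)
z(m) = -40 (z(m) = (-8 + 4*2) - 1*40 = (-8 + 8) - 40 = 0 - 40 = -40)
sqrt(19714 + z((3 + T(1))*(-6))) = sqrt(19714 - 40) = sqrt(19674) = 3*sqrt(2186)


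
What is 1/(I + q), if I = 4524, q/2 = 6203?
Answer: 1/16930 ≈ 5.9067e-5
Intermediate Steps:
q = 12406 (q = 2*6203 = 12406)
1/(I + q) = 1/(4524 + 12406) = 1/16930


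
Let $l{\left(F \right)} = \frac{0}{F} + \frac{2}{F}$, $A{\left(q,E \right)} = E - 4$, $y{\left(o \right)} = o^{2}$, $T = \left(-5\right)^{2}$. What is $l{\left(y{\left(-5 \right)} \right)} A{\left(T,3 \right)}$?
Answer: $- \frac{2}{25} \approx -0.08$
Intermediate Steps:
$T = 25$
$A{\left(q,E \right)} = -4 + E$ ($A{\left(q,E \right)} = E - 4 = -4 + E$)
$l{\left(F \right)} = \frac{2}{F}$ ($l{\left(F \right)} = 0 + \frac{2}{F} = \frac{2}{F}$)
$l{\left(y{\left(-5 \right)} \right)} A{\left(T,3 \right)} = \frac{2}{\left(-5\right)^{2}} \left(-4 + 3\right) = \frac{2}{25} \left(-1\right) = - \frac{2}{25}$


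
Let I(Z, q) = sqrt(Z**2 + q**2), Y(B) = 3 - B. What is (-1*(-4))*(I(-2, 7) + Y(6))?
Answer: -12 + 4*sqrt(53) ≈ 17.120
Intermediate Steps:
(-1*(-4))*(I(-2, 7) + Y(6)) = (-1*(-4))*(sqrt((-2)**2 + 7**2) + (3 - 1*6)) = 4*(sqrt(4 + 49) + (3 - 6)) = 4*(sqrt(53) - 3) = 4*(-3 + sqrt(53)) = -12 + 4*sqrt(53)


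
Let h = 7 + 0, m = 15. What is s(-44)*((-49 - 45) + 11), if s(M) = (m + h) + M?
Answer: 1826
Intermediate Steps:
h = 7
s(M) = 22 + M (s(M) = (15 + 7) + M = 22 + M)
s(-44)*((-49 - 45) + 11) = (22 - 44)*((-49 - 45) + 11) = -22*(-94 + 11) = -22*(-83) = 1826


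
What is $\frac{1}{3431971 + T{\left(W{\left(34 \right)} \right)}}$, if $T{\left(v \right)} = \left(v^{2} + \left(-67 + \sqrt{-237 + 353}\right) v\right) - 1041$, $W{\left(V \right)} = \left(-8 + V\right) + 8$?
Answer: $\frac{214363}{735223923923} - \frac{17 \sqrt{29}}{2940895695692} \approx 2.9153 \cdot 10^{-7}$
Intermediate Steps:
$W{\left(V \right)} = V$
$T{\left(v \right)} = -1041 + v^{2} + v \left(-67 + 2 \sqrt{29}\right)$ ($T{\left(v \right)} = \left(v^{2} + \left(-67 + \sqrt{116}\right) v\right) - 1041 = \left(v^{2} + \left(-67 + 2 \sqrt{29}\right) v\right) - 1041 = \left(v^{2} + v \left(-67 + 2 \sqrt{29}\right)\right) - 1041 = -1041 + v^{2} + v \left(-67 + 2 \sqrt{29}\right)$)
$\frac{1}{3431971 + T{\left(W{\left(34 \right)} \right)}} = \frac{1}{3431971 + \left(-1041 + 34^{2} - 2278 + 2 \cdot 34 \sqrt{29}\right)} = \frac{1}{3431971 + \left(-1041 + 1156 - 2278 + 68 \sqrt{29}\right)} = \frac{1}{3431971 - \left(2163 - 68 \sqrt{29}\right)} = \frac{1}{3429808 + 68 \sqrt{29}}$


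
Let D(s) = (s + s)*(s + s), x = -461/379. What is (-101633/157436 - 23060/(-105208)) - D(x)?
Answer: -1886850063595857/297400192123876 ≈ -6.3445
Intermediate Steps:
x = -461/379 (x = -461*1/379 = -461/379 ≈ -1.2164)
D(s) = 4*s² (D(s) = (2*s)*(2*s) = 4*s²)
(-101633/157436 - 23060/(-105208)) - D(x) = (-101633/157436 - 23060/(-105208)) - 4*(-461/379)² = (-101633*1/157436 - 23060*(-1/105208)) - 4*212521/143641 = (-101633/157436 + 5765/26302) - 1*850084/143641 = -882766313/2070440836 - 850084/143641 = -1886850063595857/297400192123876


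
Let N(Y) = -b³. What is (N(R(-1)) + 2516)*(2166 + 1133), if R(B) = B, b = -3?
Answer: 8389357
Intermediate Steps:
N(Y) = 27 (N(Y) = -1*(-3)³ = -1*(-27) = 27)
(N(R(-1)) + 2516)*(2166 + 1133) = (27 + 2516)*(2166 + 1133) = 2543*3299 = 8389357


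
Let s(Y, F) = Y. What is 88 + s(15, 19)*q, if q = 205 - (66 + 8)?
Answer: 2053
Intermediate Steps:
q = 131 (q = 205 - 1*74 = 205 - 74 = 131)
88 + s(15, 19)*q = 88 + 15*131 = 88 + 1965 = 2053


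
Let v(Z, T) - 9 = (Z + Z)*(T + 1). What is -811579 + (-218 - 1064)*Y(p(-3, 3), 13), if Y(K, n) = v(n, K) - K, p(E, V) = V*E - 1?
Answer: -535949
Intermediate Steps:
p(E, V) = -1 + E*V (p(E, V) = E*V - 1 = -1 + E*V)
v(Z, T) = 9 + 2*Z*(1 + T) (v(Z, T) = 9 + (Z + Z)*(T + 1) = 9 + (2*Z)*(1 + T) = 9 + 2*Z*(1 + T))
Y(K, n) = 9 - K + 2*n + 2*K*n (Y(K, n) = (9 + 2*n + 2*K*n) - K = 9 - K + 2*n + 2*K*n)
-811579 + (-218 - 1064)*Y(p(-3, 3), 13) = -811579 + (-218 - 1064)*(9 - (-1 - 3*3) + 2*13 + 2*(-1 - 3*3)*13) = -811579 - 1282*(9 - (-1 - 9) + 26 + 2*(-1 - 9)*13) = -811579 - 1282*(9 - 1*(-10) + 26 + 2*(-10)*13) = -811579 - 1282*(9 + 10 + 26 - 260) = -811579 - 1282*(-215) = -811579 + 275630 = -535949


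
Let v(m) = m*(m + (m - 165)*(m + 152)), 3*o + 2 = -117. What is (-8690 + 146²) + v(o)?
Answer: 25006627/27 ≈ 9.2617e+5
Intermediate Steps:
o = -119/3 (o = -⅔ + (⅓)*(-117) = -⅔ - 39 = -119/3 ≈ -39.667)
v(m) = m*(m + (-165 + m)*(152 + m))
(-8690 + 146²) + v(o) = (-8690 + 146²) - 119*(-25080 + (-119/3)² - 12*(-119/3))/3 = (-8690 + 21316) - 119*(-25080 + 14161/9 + 476)/3 = 12626 - 119/3*(-207275/9) = 12626 + 24665725/27 = 25006627/27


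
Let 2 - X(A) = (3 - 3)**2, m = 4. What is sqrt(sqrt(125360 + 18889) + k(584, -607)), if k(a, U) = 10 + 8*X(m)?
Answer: sqrt(26 + sqrt(144249)) ≈ 20.145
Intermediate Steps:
X(A) = 2 (X(A) = 2 - (3 - 3)**2 = 2 - 1*0**2 = 2 - 1*0 = 2 + 0 = 2)
k(a, U) = 26 (k(a, U) = 10 + 8*2 = 10 + 16 = 26)
sqrt(sqrt(125360 + 18889) + k(584, -607)) = sqrt(sqrt(125360 + 18889) + 26) = sqrt(sqrt(144249) + 26) = sqrt(26 + sqrt(144249))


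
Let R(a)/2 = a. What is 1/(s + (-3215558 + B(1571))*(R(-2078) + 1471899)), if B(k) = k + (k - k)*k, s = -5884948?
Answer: -1/4717312806289 ≈ -2.1199e-13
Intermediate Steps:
R(a) = 2*a
B(k) = k (B(k) = k + 0*k = k + 0 = k)
1/(s + (-3215558 + B(1571))*(R(-2078) + 1471899)) = 1/(-5884948 + (-3215558 + 1571)*(2*(-2078) + 1471899)) = 1/(-5884948 - 3213987*(-4156 + 1471899)) = 1/(-5884948 - 3213987*1467743) = 1/(-5884948 - 4717306921341) = 1/(-4717312806289) = -1/4717312806289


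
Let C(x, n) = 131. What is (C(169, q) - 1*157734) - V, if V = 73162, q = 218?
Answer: -230765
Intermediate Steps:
(C(169, q) - 1*157734) - V = (131 - 1*157734) - 1*73162 = (131 - 157734) - 73162 = -157603 - 73162 = -230765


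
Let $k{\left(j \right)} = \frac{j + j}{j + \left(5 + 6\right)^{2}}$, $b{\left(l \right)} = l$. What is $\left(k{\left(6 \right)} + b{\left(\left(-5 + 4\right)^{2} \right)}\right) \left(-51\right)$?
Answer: $- \frac{7089}{127} \approx -55.819$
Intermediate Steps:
$k{\left(j \right)} = \frac{2 j}{121 + j}$ ($k{\left(j \right)} = \frac{2 j}{j + 11^{2}} = \frac{2 j}{j + 121} = \frac{2 j}{121 + j}$)
$\left(k{\left(6 \right)} + b{\left(\left(-5 + 4\right)^{2} \right)}\right) \left(-51\right) = \left(2 \cdot 6 \frac{1}{121 + 6} + \left(-5 + 4\right)^{2}\right) \left(-51\right) = \left(2 \cdot 6 \cdot \frac{1}{127} + \left(-1\right)^{2}\right) \left(-51\right) = \left(2 \cdot 6 \cdot \frac{1}{127} + 1\right) \left(-51\right) = \left(\frac{12}{127} + 1\right) \left(-51\right) = \frac{139}{127} \left(-51\right) = - \frac{7089}{127}$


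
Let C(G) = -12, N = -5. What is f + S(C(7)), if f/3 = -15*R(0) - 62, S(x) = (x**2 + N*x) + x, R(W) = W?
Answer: 6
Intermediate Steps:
S(x) = x**2 - 4*x (S(x) = (x**2 - 5*x) + x = x**2 - 4*x)
f = -186 (f = 3*(-15*0 - 62) = 3*(0 - 62) = 3*(-62) = -186)
f + S(C(7)) = -186 - 12*(-4 - 12) = -186 - 12*(-16) = -186 + 192 = 6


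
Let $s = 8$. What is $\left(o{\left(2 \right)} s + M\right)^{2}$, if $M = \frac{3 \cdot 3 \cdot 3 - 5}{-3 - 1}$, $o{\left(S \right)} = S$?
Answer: $\frac{441}{4} \approx 110.25$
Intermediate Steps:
$M = - \frac{11}{2}$ ($M = \frac{9 \cdot 3 - 5}{-4} = \left(27 - 5\right) \left(- \frac{1}{4}\right) = 22 \left(- \frac{1}{4}\right) = - \frac{11}{2} \approx -5.5$)
$\left(o{\left(2 \right)} s + M\right)^{2} = \left(2 \cdot 8 - \frac{11}{2}\right)^{2} = \left(16 - \frac{11}{2}\right)^{2} = \left(\frac{21}{2}\right)^{2} = \frac{441}{4}$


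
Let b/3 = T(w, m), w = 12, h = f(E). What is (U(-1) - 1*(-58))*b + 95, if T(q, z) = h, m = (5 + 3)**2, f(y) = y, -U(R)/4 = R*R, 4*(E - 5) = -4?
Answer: 743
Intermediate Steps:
E = 4 (E = 5 + (1/4)*(-4) = 5 - 1 = 4)
U(R) = -4*R**2 (U(R) = -4*R*R = -4*R**2)
m = 64 (m = 8**2 = 64)
h = 4
T(q, z) = 4
b = 12 (b = 3*4 = 12)
(U(-1) - 1*(-58))*b + 95 = (-4*(-1)**2 - 1*(-58))*12 + 95 = (-4*1 + 58)*12 + 95 = (-4 + 58)*12 + 95 = 54*12 + 95 = 648 + 95 = 743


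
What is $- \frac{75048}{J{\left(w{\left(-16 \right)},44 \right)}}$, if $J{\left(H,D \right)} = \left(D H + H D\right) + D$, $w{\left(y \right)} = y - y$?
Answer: $- \frac{18762}{11} \approx -1705.6$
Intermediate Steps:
$w{\left(y \right)} = 0$
$J{\left(H,D \right)} = D + 2 D H$ ($J{\left(H,D \right)} = \left(D H + D H\right) + D = 2 D H + D = D + 2 D H$)
$- \frac{75048}{J{\left(w{\left(-16 \right)},44 \right)}} = - \frac{75048}{44 \left(1 + 2 \cdot 0\right)} = - \frac{75048}{44 \left(1 + 0\right)} = - \frac{75048}{44 \cdot 1} = - \frac{75048}{44} = \left(-75048\right) \frac{1}{44} = - \frac{18762}{11}$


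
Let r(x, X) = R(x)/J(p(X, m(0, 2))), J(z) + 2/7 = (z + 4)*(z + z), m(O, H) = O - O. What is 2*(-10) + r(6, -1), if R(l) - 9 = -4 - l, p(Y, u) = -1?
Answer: -873/44 ≈ -19.841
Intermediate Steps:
m(O, H) = 0
R(l) = 5 - l (R(l) = 9 + (-4 - l) = 5 - l)
J(z) = -2/7 + 2*z*(4 + z) (J(z) = -2/7 + (z + 4)*(z + z) = -2/7 + (4 + z)*(2*z) = -2/7 + 2*z*(4 + z))
r(x, X) = -35/44 + 7*x/44 (r(x, X) = (5 - x)/(-2/7 + 2*(-1)² + 8*(-1)) = (5 - x)/(-2/7 + 2*1 - 8) = (5 - x)/(-2/7 + 2 - 8) = (5 - x)/(-44/7) = (5 - x)*(-7/44) = -35/44 + 7*x/44)
2*(-10) + r(6, -1) = 2*(-10) + (-35/44 + (7/44)*6) = -20 + (-35/44 + 21/22) = -20 + 7/44 = -873/44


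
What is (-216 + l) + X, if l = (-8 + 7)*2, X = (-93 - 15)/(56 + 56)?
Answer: -6131/28 ≈ -218.96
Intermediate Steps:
X = -27/28 (X = -108/112 = -108*1/112 = -27/28 ≈ -0.96429)
l = -2 (l = -1*2 = -2)
(-216 + l) + X = (-216 - 2) - 27/28 = -218 - 27/28 = -6131/28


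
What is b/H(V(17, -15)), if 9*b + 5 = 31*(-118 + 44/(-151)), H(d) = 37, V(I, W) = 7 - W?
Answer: -554477/50283 ≈ -11.027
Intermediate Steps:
b = -554477/1359 (b = -5/9 + (31*(-118 + 44/(-151)))/9 = -5/9 + (31*(-118 + 44*(-1/151)))/9 = -5/9 + (31*(-118 - 44/151))/9 = -5/9 + (31*(-17862/151))/9 = -5/9 + (⅑)*(-553722/151) = -5/9 - 184574/453 = -554477/1359 ≈ -408.00)
b/H(V(17, -15)) = -554477/1359/37 = -554477/1359*1/37 = -554477/50283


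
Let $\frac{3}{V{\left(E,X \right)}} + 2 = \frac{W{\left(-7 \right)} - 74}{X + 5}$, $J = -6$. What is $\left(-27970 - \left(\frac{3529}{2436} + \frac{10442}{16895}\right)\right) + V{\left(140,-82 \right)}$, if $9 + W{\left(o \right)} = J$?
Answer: $- \frac{2993564068147}{107006172} \approx -27976.0$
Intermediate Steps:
$W{\left(o \right)} = -15$ ($W{\left(o \right)} = -9 - 6 = -15$)
$V{\left(E,X \right)} = \frac{3}{-2 - \frac{89}{5 + X}}$ ($V{\left(E,X \right)} = \frac{3}{-2 + \frac{-15 - 74}{X + 5}} = \frac{3}{-2 - \frac{89}{5 + X}}$)
$\left(-27970 - \left(\frac{3529}{2436} + \frac{10442}{16895}\right)\right) + V{\left(140,-82 \right)} = \left(-27970 - \left(\frac{3529}{2436} + \frac{10442}{16895}\right)\right) + \frac{3 \left(-5 - -82\right)}{99 + 2 \left(-82\right)} = \left(-27970 - \left(\frac{10442}{16895} + \frac{3529}{2436}\right)\right) + \frac{3 \left(-5 + 82\right)}{99 - 164} = \left(-27970 - \frac{85059167}{41156220}\right) + 3 \frac{1}{-65} \cdot 77 = \left(-27970 - \frac{85059167}{41156220}\right) + 3 \left(- \frac{1}{65}\right) 77 = \left(-27970 - \frac{85059167}{41156220}\right) - \frac{231}{65} = - \frac{1151224532567}{41156220} - \frac{231}{65} = - \frac{2993564068147}{107006172}$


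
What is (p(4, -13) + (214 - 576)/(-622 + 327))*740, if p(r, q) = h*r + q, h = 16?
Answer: 2280236/59 ≈ 38648.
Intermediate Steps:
p(r, q) = q + 16*r (p(r, q) = 16*r + q = q + 16*r)
(p(4, -13) + (214 - 576)/(-622 + 327))*740 = ((-13 + 16*4) + (214 - 576)/(-622 + 327))*740 = ((-13 + 64) - 362/(-295))*740 = (51 - 362*(-1/295))*740 = (51 + 362/295)*740 = (15407/295)*740 = 2280236/59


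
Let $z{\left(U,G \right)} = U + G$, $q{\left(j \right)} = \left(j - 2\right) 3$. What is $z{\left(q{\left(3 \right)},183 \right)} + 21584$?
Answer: $21770$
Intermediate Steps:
$q{\left(j \right)} = -6 + 3 j$ ($q{\left(j \right)} = \left(-2 + j\right) 3 = -6 + 3 j$)
$z{\left(U,G \right)} = G + U$
$z{\left(q{\left(3 \right)},183 \right)} + 21584 = \left(183 + \left(-6 + 3 \cdot 3\right)\right) + 21584 = \left(183 + \left(-6 + 9\right)\right) + 21584 = \left(183 + 3\right) + 21584 = 186 + 21584 = 21770$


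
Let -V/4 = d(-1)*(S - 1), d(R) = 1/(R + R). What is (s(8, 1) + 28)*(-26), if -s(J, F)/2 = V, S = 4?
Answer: -416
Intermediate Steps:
d(R) = 1/(2*R)
V = 6 (V = -4*(½)/(-1)*(4 - 1) = -4*(½)*(-1)*3 = -(-2)*3 = -4*(-3/2) = 6)
s(J, F) = -12 (s(J, F) = -2*6 = -12)
(s(8, 1) + 28)*(-26) = (-12 + 28)*(-26) = 16*(-26) = -416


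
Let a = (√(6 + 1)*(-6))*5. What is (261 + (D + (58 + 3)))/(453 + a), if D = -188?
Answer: 20234/66303 + 1340*√7/66303 ≈ 0.35865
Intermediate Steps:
a = -30*√7 (a = (√7*(-6))*5 = -6*√7*5 = -30*√7 ≈ -79.373)
(261 + (D + (58 + 3)))/(453 + a) = (261 + (-188 + (58 + 3)))/(453 - 30*√7) = (261 + (-188 + 61))/(453 - 30*√7) = (261 - 127)/(453 - 30*√7) = 134/(453 - 30*√7)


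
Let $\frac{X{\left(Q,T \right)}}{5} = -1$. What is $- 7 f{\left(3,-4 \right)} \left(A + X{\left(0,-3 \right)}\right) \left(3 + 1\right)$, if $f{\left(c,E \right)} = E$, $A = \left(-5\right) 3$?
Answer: $-2240$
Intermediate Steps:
$X{\left(Q,T \right)} = -5$ ($X{\left(Q,T \right)} = 5 \left(-1\right) = -5$)
$A = -15$
$- 7 f{\left(3,-4 \right)} \left(A + X{\left(0,-3 \right)}\right) \left(3 + 1\right) = \left(-7\right) \left(-4\right) \left(-15 - 5\right) \left(3 + 1\right) = 28 \left(\left(-20\right) 4\right) = 28 \left(-80\right) = -2240$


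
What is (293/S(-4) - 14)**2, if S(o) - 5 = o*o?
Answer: 1/441 ≈ 0.0022676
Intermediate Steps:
S(o) = 5 + o**2 (S(o) = 5 + o*o = 5 + o**2)
(293/S(-4) - 14)**2 = (293/(5 + (-4)**2) - 14)**2 = (293/(5 + 16) - 14)**2 = (293/21 - 14)**2 = (-1/21)**2 = 1/441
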